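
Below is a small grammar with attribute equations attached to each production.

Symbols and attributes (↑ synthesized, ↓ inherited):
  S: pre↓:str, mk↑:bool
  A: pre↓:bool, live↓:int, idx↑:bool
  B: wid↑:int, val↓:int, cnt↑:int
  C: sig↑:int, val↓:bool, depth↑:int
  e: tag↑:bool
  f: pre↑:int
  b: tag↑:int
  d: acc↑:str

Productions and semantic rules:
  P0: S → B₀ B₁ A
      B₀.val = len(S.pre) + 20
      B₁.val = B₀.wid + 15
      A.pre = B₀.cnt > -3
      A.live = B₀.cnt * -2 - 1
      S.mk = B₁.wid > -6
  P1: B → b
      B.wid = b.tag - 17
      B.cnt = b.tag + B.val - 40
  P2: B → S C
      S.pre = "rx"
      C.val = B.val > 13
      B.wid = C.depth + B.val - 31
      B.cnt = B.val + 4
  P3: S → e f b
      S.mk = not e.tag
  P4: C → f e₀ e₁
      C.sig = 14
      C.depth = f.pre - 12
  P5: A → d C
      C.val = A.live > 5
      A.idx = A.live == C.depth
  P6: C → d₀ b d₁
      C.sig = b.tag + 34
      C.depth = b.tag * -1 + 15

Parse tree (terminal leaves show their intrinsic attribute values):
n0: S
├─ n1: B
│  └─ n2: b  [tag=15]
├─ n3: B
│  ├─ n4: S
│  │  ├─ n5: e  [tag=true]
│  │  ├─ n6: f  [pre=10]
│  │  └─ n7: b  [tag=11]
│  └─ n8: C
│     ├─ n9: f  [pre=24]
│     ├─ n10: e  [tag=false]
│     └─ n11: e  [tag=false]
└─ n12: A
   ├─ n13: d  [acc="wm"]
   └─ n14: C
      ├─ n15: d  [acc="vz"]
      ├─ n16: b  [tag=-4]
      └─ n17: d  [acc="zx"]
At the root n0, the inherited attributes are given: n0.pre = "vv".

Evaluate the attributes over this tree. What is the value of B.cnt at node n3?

17

1. n0.pre = "vv"  [given at root]
2. n1.val = 22  [len(S.pre) + 20]
3. n2.tag = 15  [terminal]
4. n1.wid = -2  [b.tag - 17]
5. n1.cnt = -3  [b.tag + B.val - 40]
6. n3.val = 13  [B₀.wid + 15]
7. n4.pre = "rx"  ["rx"]
8. n5.tag = true  [terminal]
9. n6.pre = 10  [terminal]
10. n7.tag = 11  [terminal]
11. n4.mk = false  [not e.tag]
12. n8.val = false  [B.val > 13]
13. n9.pre = 24  [terminal]
14. n10.tag = false  [terminal]
15. n11.tag = false  [terminal]
16. n8.sig = 14  [14]
17. n8.depth = 12  [f.pre - 12]
18. n3.wid = -6  [C.depth + B.val - 31]
19. n3.cnt = 17  [B.val + 4]
20. n12.pre = false  [B₀.cnt > -3]
21. n12.live = 5  [B₀.cnt * -2 - 1]
22. n13.acc = "wm"  [terminal]
23. n14.val = false  [A.live > 5]
24. n15.acc = "vz"  [terminal]
25. n16.tag = -4  [terminal]
26. n17.acc = "zx"  [terminal]
27. n14.sig = 30  [b.tag + 34]
28. n14.depth = 19  [b.tag * -1 + 15]
29. n12.idx = false  [A.live == C.depth]
30. n0.mk = false  [B₁.wid > -6]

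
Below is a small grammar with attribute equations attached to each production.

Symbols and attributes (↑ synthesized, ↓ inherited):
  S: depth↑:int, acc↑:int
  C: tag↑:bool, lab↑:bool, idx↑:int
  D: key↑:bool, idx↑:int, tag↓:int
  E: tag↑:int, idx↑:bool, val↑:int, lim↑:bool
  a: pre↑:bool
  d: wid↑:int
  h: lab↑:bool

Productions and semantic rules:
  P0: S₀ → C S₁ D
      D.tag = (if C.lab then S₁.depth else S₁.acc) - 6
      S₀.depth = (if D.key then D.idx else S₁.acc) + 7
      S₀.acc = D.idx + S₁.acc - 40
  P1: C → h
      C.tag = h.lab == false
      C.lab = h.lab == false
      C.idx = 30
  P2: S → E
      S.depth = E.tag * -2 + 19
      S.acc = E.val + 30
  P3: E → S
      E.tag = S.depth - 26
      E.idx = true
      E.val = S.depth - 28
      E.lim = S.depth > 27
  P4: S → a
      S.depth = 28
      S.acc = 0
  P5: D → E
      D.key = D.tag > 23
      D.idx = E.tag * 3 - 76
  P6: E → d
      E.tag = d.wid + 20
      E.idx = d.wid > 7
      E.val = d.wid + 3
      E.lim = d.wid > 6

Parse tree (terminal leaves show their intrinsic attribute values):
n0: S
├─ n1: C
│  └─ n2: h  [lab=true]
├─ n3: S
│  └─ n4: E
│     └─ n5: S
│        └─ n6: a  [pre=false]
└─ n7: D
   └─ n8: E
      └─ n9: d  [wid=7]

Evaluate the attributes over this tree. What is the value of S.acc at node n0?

1. n2.lab = true  [terminal]
2. n1.tag = false  [h.lab == false]
3. n1.lab = false  [h.lab == false]
4. n1.idx = 30  [30]
5. n6.pre = false  [terminal]
6. n5.depth = 28  [28]
7. n5.acc = 0  [0]
8. n4.tag = 2  [S.depth - 26]
9. n4.idx = true  [true]
10. n4.val = 0  [S.depth - 28]
11. n4.lim = true  [S.depth > 27]
12. n3.depth = 15  [E.tag * -2 + 19]
13. n3.acc = 30  [E.val + 30]
14. n7.tag = 24  [(if C.lab then S₁.depth else S₁.acc) - 6]
15. n9.wid = 7  [terminal]
16. n8.tag = 27  [d.wid + 20]
17. n8.idx = false  [d.wid > 7]
18. n8.val = 10  [d.wid + 3]
19. n8.lim = true  [d.wid > 6]
20. n7.key = true  [D.tag > 23]
21. n7.idx = 5  [E.tag * 3 - 76]
22. n0.depth = 12  [(if D.key then D.idx else S₁.acc) + 7]
23. n0.acc = -5  [D.idx + S₁.acc - 40]

-5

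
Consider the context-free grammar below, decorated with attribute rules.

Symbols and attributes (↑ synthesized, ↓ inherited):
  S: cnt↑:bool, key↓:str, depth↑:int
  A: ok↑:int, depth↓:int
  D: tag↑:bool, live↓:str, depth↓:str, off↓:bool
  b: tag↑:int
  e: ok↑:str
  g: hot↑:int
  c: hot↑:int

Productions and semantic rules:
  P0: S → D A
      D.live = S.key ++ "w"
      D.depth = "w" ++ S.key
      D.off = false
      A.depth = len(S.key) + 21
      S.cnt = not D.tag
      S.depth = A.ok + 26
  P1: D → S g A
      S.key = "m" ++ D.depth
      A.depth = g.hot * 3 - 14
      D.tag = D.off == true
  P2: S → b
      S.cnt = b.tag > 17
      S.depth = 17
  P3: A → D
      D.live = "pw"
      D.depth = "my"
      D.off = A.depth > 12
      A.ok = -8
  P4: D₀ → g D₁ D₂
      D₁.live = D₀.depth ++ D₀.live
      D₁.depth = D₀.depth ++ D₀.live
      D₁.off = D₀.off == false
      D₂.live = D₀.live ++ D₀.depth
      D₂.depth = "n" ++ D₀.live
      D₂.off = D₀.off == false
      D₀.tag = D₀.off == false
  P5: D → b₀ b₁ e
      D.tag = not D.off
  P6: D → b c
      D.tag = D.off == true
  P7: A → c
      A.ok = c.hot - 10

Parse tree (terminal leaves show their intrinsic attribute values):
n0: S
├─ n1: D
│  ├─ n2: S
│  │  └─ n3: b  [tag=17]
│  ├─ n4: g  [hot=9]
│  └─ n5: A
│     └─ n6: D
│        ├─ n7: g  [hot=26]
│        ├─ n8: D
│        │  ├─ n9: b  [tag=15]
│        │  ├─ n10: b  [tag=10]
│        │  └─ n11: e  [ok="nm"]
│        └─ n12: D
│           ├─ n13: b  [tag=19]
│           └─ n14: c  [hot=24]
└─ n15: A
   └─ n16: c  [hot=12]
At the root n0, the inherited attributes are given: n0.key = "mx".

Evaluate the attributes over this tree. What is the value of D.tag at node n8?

1. n0.key = "mx"  [given at root]
2. n1.live = "mxw"  [S.key ++ "w"]
3. n1.depth = "wmx"  ["w" ++ S.key]
4. n1.off = false  [false]
5. n2.key = "mwmx"  ["m" ++ D.depth]
6. n3.tag = 17  [terminal]
7. n2.cnt = false  [b.tag > 17]
8. n2.depth = 17  [17]
9. n4.hot = 9  [terminal]
10. n5.depth = 13  [g.hot * 3 - 14]
11. n6.live = "pw"  ["pw"]
12. n6.depth = "my"  ["my"]
13. n6.off = true  [A.depth > 12]
14. n7.hot = 26  [terminal]
15. n8.live = "mypw"  [D₀.depth ++ D₀.live]
16. n8.depth = "mypw"  [D₀.depth ++ D₀.live]
17. n8.off = false  [D₀.off == false]
18. n9.tag = 15  [terminal]
19. n10.tag = 10  [terminal]
20. n11.ok = "nm"  [terminal]
21. n8.tag = true  [not D.off]
22. n12.live = "pwmy"  [D₀.live ++ D₀.depth]
23. n12.depth = "npw"  ["n" ++ D₀.live]
24. n12.off = false  [D₀.off == false]
25. n13.tag = 19  [terminal]
26. n14.hot = 24  [terminal]
27. n12.tag = false  [D.off == true]
28. n6.tag = false  [D₀.off == false]
29. n5.ok = -8  [-8]
30. n1.tag = false  [D.off == true]
31. n15.depth = 23  [len(S.key) + 21]
32. n16.hot = 12  [terminal]
33. n15.ok = 2  [c.hot - 10]
34. n0.cnt = true  [not D.tag]
35. n0.depth = 28  [A.ok + 26]

true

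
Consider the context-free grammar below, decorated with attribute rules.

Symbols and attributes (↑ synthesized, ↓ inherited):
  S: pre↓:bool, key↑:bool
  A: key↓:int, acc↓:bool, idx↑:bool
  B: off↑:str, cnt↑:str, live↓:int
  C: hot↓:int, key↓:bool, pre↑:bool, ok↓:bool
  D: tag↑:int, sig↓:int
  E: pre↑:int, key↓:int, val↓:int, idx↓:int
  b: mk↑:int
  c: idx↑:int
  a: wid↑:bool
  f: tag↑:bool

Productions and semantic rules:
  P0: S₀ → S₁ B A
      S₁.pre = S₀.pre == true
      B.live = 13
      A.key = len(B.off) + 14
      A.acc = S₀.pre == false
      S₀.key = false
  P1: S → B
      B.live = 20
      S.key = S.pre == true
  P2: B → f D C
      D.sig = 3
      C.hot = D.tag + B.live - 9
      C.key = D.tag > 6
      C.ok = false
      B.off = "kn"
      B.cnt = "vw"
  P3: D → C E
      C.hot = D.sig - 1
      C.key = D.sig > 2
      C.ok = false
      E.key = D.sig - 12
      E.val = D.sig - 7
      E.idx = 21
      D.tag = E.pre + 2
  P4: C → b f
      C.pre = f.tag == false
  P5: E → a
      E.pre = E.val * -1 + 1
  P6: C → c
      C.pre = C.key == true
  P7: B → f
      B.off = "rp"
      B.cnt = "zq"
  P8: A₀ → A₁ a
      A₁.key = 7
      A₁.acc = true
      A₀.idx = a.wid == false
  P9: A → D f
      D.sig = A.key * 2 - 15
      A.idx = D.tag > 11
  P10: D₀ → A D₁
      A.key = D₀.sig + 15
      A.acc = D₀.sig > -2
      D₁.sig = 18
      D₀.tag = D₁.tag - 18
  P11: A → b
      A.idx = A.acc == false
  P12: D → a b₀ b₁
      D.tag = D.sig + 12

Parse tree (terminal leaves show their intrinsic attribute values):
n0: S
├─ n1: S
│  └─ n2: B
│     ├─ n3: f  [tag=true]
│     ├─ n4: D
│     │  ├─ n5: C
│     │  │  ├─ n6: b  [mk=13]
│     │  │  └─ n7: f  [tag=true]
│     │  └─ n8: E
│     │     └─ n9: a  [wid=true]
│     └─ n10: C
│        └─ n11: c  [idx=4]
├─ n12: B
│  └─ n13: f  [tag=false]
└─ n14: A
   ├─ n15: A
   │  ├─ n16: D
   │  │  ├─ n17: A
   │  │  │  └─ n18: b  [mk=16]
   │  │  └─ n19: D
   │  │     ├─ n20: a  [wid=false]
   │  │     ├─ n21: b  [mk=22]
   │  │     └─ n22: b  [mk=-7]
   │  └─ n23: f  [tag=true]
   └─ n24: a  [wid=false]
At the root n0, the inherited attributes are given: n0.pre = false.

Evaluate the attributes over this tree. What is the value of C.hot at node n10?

18

1. n0.pre = false  [given at root]
2. n1.pre = false  [S₀.pre == true]
3. n2.live = 20  [20]
4. n3.tag = true  [terminal]
5. n4.sig = 3  [3]
6. n5.hot = 2  [D.sig - 1]
7. n5.key = true  [D.sig > 2]
8. n5.ok = false  [false]
9. n6.mk = 13  [terminal]
10. n7.tag = true  [terminal]
11. n5.pre = false  [f.tag == false]
12. n8.key = -9  [D.sig - 12]
13. n8.val = -4  [D.sig - 7]
14. n8.idx = 21  [21]
15. n9.wid = true  [terminal]
16. n8.pre = 5  [E.val * -1 + 1]
17. n4.tag = 7  [E.pre + 2]
18. n10.hot = 18  [D.tag + B.live - 9]
19. n10.key = true  [D.tag > 6]
20. n10.ok = false  [false]
21. n11.idx = 4  [terminal]
22. n10.pre = true  [C.key == true]
23. n2.off = "kn"  ["kn"]
24. n2.cnt = "vw"  ["vw"]
25. n1.key = false  [S.pre == true]
26. n12.live = 13  [13]
27. n13.tag = false  [terminal]
28. n12.off = "rp"  ["rp"]
29. n12.cnt = "zq"  ["zq"]
30. n14.key = 16  [len(B.off) + 14]
31. n14.acc = true  [S₀.pre == false]
32. n15.key = 7  [7]
33. n15.acc = true  [true]
34. n16.sig = -1  [A.key * 2 - 15]
35. n17.key = 14  [D₀.sig + 15]
36. n17.acc = true  [D₀.sig > -2]
37. n18.mk = 16  [terminal]
38. n17.idx = false  [A.acc == false]
39. n19.sig = 18  [18]
40. n20.wid = false  [terminal]
41. n21.mk = 22  [terminal]
42. n22.mk = -7  [terminal]
43. n19.tag = 30  [D.sig + 12]
44. n16.tag = 12  [D₁.tag - 18]
45. n23.tag = true  [terminal]
46. n15.idx = true  [D.tag > 11]
47. n24.wid = false  [terminal]
48. n14.idx = true  [a.wid == false]
49. n0.key = false  [false]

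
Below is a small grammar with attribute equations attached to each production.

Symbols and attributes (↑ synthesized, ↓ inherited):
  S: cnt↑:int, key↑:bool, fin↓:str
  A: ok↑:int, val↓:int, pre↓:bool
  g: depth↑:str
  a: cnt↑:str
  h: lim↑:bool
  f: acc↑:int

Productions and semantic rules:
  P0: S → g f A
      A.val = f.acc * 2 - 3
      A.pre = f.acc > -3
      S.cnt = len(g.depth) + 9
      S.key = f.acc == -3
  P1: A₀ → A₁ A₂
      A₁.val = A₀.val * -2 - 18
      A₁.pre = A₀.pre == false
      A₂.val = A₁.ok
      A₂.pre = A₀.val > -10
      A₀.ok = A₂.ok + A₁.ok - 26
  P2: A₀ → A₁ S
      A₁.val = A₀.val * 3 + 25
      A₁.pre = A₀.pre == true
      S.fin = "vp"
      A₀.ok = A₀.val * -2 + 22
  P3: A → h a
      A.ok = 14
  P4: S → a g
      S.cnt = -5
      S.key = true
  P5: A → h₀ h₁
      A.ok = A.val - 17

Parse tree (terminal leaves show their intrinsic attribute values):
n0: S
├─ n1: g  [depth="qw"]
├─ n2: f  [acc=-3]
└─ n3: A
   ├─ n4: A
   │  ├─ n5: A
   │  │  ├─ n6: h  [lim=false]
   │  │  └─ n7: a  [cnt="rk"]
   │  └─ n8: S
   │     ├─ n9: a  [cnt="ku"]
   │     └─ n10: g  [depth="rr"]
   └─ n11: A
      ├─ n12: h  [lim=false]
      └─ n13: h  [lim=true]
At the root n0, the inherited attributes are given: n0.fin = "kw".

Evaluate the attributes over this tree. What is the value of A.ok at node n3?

1. n0.fin = "kw"  [given at root]
2. n1.depth = "qw"  [terminal]
3. n2.acc = -3  [terminal]
4. n3.val = -9  [f.acc * 2 - 3]
5. n3.pre = false  [f.acc > -3]
6. n4.val = 0  [A₀.val * -2 - 18]
7. n4.pre = true  [A₀.pre == false]
8. n5.val = 25  [A₀.val * 3 + 25]
9. n5.pre = true  [A₀.pre == true]
10. n6.lim = false  [terminal]
11. n7.cnt = "rk"  [terminal]
12. n5.ok = 14  [14]
13. n8.fin = "vp"  ["vp"]
14. n9.cnt = "ku"  [terminal]
15. n10.depth = "rr"  [terminal]
16. n8.cnt = -5  [-5]
17. n8.key = true  [true]
18. n4.ok = 22  [A₀.val * -2 + 22]
19. n11.val = 22  [A₁.ok]
20. n11.pre = true  [A₀.val > -10]
21. n12.lim = false  [terminal]
22. n13.lim = true  [terminal]
23. n11.ok = 5  [A.val - 17]
24. n3.ok = 1  [A₂.ok + A₁.ok - 26]
25. n0.cnt = 11  [len(g.depth) + 9]
26. n0.key = true  [f.acc == -3]

1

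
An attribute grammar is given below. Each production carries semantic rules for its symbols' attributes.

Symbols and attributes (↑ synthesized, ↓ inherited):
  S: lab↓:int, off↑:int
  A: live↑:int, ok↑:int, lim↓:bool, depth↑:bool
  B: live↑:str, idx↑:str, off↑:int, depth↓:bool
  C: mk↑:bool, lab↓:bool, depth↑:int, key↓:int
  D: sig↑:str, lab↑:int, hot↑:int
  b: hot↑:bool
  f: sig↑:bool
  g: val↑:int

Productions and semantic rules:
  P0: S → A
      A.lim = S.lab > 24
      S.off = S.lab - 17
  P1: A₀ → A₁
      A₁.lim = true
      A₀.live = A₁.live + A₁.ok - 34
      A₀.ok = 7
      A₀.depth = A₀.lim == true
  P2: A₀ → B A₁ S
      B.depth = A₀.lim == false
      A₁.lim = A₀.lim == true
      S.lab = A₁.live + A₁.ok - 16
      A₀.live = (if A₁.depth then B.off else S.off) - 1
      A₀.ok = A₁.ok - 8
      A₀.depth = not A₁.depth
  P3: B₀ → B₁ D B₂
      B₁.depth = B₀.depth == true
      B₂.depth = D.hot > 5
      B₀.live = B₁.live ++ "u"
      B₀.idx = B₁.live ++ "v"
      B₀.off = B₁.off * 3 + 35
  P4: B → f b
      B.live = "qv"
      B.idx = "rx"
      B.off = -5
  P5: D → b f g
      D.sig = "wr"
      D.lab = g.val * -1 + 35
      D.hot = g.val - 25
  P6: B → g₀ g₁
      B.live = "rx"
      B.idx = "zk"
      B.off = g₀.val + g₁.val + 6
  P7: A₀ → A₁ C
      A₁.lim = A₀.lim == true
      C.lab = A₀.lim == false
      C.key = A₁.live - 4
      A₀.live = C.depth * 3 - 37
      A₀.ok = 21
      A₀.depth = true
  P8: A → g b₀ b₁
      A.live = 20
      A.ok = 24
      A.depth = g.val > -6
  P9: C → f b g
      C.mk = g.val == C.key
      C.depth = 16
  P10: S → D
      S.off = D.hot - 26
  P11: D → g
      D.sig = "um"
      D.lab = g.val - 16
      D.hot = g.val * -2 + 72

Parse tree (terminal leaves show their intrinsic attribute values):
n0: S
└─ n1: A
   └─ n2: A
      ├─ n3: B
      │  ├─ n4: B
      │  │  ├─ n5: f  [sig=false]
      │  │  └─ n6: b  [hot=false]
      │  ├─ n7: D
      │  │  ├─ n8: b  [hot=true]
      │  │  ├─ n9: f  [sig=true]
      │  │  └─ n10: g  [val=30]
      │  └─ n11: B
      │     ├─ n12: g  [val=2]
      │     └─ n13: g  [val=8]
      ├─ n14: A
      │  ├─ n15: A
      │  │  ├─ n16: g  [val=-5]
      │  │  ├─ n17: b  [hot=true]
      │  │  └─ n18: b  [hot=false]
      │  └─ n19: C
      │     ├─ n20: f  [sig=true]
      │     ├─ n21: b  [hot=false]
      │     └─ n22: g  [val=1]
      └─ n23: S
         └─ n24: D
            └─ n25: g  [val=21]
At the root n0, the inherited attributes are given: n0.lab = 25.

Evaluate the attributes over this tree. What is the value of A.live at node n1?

-2

1. n0.lab = 25  [given at root]
2. n1.lim = true  [S.lab > 24]
3. n2.lim = true  [true]
4. n3.depth = false  [A₀.lim == false]
5. n4.depth = false  [B₀.depth == true]
6. n5.sig = false  [terminal]
7. n6.hot = false  [terminal]
8. n4.live = "qv"  ["qv"]
9. n4.idx = "rx"  ["rx"]
10. n4.off = -5  [-5]
11. n8.hot = true  [terminal]
12. n9.sig = true  [terminal]
13. n10.val = 30  [terminal]
14. n7.sig = "wr"  ["wr"]
15. n7.lab = 5  [g.val * -1 + 35]
16. n7.hot = 5  [g.val - 25]
17. n11.depth = false  [D.hot > 5]
18. n12.val = 2  [terminal]
19. n13.val = 8  [terminal]
20. n11.live = "rx"  ["rx"]
21. n11.idx = "zk"  ["zk"]
22. n11.off = 16  [g₀.val + g₁.val + 6]
23. n3.live = "qvu"  [B₁.live ++ "u"]
24. n3.idx = "qvv"  [B₁.live ++ "v"]
25. n3.off = 20  [B₁.off * 3 + 35]
26. n14.lim = true  [A₀.lim == true]
27. n15.lim = true  [A₀.lim == true]
28. n16.val = -5  [terminal]
29. n17.hot = true  [terminal]
30. n18.hot = false  [terminal]
31. n15.live = 20  [20]
32. n15.ok = 24  [24]
33. n15.depth = true  [g.val > -6]
34. n19.lab = false  [A₀.lim == false]
35. n19.key = 16  [A₁.live - 4]
36. n20.sig = true  [terminal]
37. n21.hot = false  [terminal]
38. n22.val = 1  [terminal]
39. n19.mk = false  [g.val == C.key]
40. n19.depth = 16  [16]
41. n14.live = 11  [C.depth * 3 - 37]
42. n14.ok = 21  [21]
43. n14.depth = true  [true]
44. n23.lab = 16  [A₁.live + A₁.ok - 16]
45. n25.val = 21  [terminal]
46. n24.sig = "um"  ["um"]
47. n24.lab = 5  [g.val - 16]
48. n24.hot = 30  [g.val * -2 + 72]
49. n23.off = 4  [D.hot - 26]
50. n2.live = 19  [(if A₁.depth then B.off else S.off) - 1]
51. n2.ok = 13  [A₁.ok - 8]
52. n2.depth = false  [not A₁.depth]
53. n1.live = -2  [A₁.live + A₁.ok - 34]
54. n1.ok = 7  [7]
55. n1.depth = true  [A₀.lim == true]
56. n0.off = 8  [S.lab - 17]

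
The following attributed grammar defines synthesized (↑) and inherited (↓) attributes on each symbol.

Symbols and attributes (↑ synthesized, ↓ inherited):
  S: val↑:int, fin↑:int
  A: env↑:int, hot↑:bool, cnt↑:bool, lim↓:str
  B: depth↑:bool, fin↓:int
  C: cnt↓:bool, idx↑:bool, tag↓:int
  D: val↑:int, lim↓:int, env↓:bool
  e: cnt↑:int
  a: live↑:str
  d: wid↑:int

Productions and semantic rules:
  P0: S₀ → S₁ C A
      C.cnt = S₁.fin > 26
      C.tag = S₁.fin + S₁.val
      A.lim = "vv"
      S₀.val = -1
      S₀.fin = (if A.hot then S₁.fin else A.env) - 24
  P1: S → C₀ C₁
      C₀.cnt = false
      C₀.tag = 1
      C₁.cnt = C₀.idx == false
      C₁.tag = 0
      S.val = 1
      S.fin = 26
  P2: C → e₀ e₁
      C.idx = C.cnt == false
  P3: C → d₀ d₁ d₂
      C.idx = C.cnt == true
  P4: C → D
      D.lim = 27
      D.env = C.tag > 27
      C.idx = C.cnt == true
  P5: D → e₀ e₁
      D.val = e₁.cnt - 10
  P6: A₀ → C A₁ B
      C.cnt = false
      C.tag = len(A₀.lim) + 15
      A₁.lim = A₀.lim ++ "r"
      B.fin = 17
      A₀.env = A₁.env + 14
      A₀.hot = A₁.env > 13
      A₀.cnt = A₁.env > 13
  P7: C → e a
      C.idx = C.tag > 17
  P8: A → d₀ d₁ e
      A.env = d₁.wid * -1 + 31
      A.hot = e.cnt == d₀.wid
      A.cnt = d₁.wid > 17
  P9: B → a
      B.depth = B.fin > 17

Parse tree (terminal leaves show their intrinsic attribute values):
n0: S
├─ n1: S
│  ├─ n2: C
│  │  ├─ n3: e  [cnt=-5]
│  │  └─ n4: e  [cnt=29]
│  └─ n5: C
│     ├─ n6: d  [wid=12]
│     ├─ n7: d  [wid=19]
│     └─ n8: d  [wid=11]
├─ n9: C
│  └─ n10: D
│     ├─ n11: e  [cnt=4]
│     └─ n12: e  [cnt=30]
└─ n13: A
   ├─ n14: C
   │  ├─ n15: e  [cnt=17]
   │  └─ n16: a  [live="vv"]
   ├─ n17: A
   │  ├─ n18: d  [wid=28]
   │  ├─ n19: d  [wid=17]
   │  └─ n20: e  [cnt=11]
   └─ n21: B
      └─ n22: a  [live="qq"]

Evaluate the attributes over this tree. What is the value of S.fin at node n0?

1. n2.cnt = false  [false]
2. n2.tag = 1  [1]
3. n3.cnt = -5  [terminal]
4. n4.cnt = 29  [terminal]
5. n2.idx = true  [C.cnt == false]
6. n5.cnt = false  [C₀.idx == false]
7. n5.tag = 0  [0]
8. n6.wid = 12  [terminal]
9. n7.wid = 19  [terminal]
10. n8.wid = 11  [terminal]
11. n5.idx = false  [C.cnt == true]
12. n1.val = 1  [1]
13. n1.fin = 26  [26]
14. n9.cnt = false  [S₁.fin > 26]
15. n9.tag = 27  [S₁.fin + S₁.val]
16. n10.lim = 27  [27]
17. n10.env = false  [C.tag > 27]
18. n11.cnt = 4  [terminal]
19. n12.cnt = 30  [terminal]
20. n10.val = 20  [e₁.cnt - 10]
21. n9.idx = false  [C.cnt == true]
22. n13.lim = "vv"  ["vv"]
23. n14.cnt = false  [false]
24. n14.tag = 17  [len(A₀.lim) + 15]
25. n15.cnt = 17  [terminal]
26. n16.live = "vv"  [terminal]
27. n14.idx = false  [C.tag > 17]
28. n17.lim = "vvr"  [A₀.lim ++ "r"]
29. n18.wid = 28  [terminal]
30. n19.wid = 17  [terminal]
31. n20.cnt = 11  [terminal]
32. n17.env = 14  [d₁.wid * -1 + 31]
33. n17.hot = false  [e.cnt == d₀.wid]
34. n17.cnt = false  [d₁.wid > 17]
35. n21.fin = 17  [17]
36. n22.live = "qq"  [terminal]
37. n21.depth = false  [B.fin > 17]
38. n13.env = 28  [A₁.env + 14]
39. n13.hot = true  [A₁.env > 13]
40. n13.cnt = true  [A₁.env > 13]
41. n0.val = -1  [-1]
42. n0.fin = 2  [(if A.hot then S₁.fin else A.env) - 24]

2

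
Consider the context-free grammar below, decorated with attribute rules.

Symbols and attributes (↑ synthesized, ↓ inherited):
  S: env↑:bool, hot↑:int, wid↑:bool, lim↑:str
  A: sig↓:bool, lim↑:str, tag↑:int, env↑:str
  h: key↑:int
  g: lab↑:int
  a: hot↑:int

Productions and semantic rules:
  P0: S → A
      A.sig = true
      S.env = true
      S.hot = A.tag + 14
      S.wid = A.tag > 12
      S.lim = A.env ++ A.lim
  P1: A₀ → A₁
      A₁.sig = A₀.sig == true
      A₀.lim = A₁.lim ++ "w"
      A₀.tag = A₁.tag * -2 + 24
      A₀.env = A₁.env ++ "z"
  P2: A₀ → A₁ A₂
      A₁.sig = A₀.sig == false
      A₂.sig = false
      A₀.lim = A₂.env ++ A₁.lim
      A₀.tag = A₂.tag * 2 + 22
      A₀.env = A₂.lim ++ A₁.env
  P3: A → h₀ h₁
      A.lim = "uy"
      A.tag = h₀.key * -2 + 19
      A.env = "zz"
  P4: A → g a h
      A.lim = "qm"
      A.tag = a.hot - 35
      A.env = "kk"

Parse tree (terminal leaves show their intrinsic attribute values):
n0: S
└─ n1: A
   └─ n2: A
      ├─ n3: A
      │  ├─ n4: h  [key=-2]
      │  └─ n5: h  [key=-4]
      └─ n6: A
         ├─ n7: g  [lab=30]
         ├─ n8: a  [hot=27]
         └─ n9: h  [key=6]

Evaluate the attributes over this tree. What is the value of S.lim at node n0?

1. n1.sig = true  [true]
2. n2.sig = true  [A₀.sig == true]
3. n3.sig = false  [A₀.sig == false]
4. n4.key = -2  [terminal]
5. n5.key = -4  [terminal]
6. n3.lim = "uy"  ["uy"]
7. n3.tag = 23  [h₀.key * -2 + 19]
8. n3.env = "zz"  ["zz"]
9. n6.sig = false  [false]
10. n7.lab = 30  [terminal]
11. n8.hot = 27  [terminal]
12. n9.key = 6  [terminal]
13. n6.lim = "qm"  ["qm"]
14. n6.tag = -8  [a.hot - 35]
15. n6.env = "kk"  ["kk"]
16. n2.lim = "kkuy"  [A₂.env ++ A₁.lim]
17. n2.tag = 6  [A₂.tag * 2 + 22]
18. n2.env = "qmzz"  [A₂.lim ++ A₁.env]
19. n1.lim = "kkuyw"  [A₁.lim ++ "w"]
20. n1.tag = 12  [A₁.tag * -2 + 24]
21. n1.env = "qmzzz"  [A₁.env ++ "z"]
22. n0.env = true  [true]
23. n0.hot = 26  [A.tag + 14]
24. n0.wid = false  [A.tag > 12]
25. n0.lim = "qmzzzkkuyw"  [A.env ++ A.lim]

"qmzzzkkuyw"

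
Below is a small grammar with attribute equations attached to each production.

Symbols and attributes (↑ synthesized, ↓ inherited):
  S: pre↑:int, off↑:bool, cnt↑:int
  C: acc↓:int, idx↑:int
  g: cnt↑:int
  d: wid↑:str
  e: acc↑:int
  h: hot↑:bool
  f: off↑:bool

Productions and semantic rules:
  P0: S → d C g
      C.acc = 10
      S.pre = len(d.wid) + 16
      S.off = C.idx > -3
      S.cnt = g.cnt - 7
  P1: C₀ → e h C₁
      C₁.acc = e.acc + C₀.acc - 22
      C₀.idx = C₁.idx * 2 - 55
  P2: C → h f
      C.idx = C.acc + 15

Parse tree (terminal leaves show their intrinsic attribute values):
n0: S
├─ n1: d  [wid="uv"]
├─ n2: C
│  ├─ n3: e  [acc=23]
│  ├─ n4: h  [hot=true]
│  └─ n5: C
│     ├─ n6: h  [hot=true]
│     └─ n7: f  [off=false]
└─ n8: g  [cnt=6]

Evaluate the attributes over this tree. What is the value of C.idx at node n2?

1. n1.wid = "uv"  [terminal]
2. n2.acc = 10  [10]
3. n3.acc = 23  [terminal]
4. n4.hot = true  [terminal]
5. n5.acc = 11  [e.acc + C₀.acc - 22]
6. n6.hot = true  [terminal]
7. n7.off = false  [terminal]
8. n5.idx = 26  [C.acc + 15]
9. n2.idx = -3  [C₁.idx * 2 - 55]
10. n8.cnt = 6  [terminal]
11. n0.pre = 18  [len(d.wid) + 16]
12. n0.off = false  [C.idx > -3]
13. n0.cnt = -1  [g.cnt - 7]

-3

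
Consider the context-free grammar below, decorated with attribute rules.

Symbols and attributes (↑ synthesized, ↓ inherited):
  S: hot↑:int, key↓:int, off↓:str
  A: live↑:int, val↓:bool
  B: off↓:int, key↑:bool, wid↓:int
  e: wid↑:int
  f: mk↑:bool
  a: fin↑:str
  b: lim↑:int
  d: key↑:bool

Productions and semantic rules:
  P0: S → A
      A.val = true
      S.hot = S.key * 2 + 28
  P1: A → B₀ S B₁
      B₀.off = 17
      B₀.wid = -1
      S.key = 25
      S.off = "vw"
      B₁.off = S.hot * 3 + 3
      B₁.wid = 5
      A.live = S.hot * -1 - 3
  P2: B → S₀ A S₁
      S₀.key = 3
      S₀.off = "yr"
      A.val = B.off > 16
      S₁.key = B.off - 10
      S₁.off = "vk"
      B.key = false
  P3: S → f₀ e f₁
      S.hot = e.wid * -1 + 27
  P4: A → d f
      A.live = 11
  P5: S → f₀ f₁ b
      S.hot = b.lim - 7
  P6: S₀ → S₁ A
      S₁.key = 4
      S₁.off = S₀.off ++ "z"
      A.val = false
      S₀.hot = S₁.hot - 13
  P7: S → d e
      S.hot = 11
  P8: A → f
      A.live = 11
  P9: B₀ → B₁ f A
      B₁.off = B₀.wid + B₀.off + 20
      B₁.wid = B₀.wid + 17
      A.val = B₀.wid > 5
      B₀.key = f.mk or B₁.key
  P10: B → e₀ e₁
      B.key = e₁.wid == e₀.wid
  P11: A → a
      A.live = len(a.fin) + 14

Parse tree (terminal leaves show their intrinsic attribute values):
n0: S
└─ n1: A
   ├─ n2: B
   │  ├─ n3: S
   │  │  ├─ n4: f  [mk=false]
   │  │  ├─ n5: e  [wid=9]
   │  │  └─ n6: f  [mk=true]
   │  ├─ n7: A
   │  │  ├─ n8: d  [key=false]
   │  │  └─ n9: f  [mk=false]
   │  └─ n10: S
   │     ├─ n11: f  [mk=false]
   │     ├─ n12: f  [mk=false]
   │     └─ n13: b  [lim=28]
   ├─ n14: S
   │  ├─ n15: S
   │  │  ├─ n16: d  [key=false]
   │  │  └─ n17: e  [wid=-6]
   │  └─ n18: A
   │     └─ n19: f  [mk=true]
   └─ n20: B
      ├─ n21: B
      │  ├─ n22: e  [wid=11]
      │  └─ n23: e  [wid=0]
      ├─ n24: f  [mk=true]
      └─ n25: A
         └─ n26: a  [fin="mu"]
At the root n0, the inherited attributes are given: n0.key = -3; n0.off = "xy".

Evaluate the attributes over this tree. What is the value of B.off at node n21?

22

1. n0.key = -3  [given at root]
2. n0.off = "xy"  [given at root]
3. n1.val = true  [true]
4. n2.off = 17  [17]
5. n2.wid = -1  [-1]
6. n3.key = 3  [3]
7. n3.off = "yr"  ["yr"]
8. n4.mk = false  [terminal]
9. n5.wid = 9  [terminal]
10. n6.mk = true  [terminal]
11. n3.hot = 18  [e.wid * -1 + 27]
12. n7.val = true  [B.off > 16]
13. n8.key = false  [terminal]
14. n9.mk = false  [terminal]
15. n7.live = 11  [11]
16. n10.key = 7  [B.off - 10]
17. n10.off = "vk"  ["vk"]
18. n11.mk = false  [terminal]
19. n12.mk = false  [terminal]
20. n13.lim = 28  [terminal]
21. n10.hot = 21  [b.lim - 7]
22. n2.key = false  [false]
23. n14.key = 25  [25]
24. n14.off = "vw"  ["vw"]
25. n15.key = 4  [4]
26. n15.off = "vwz"  [S₀.off ++ "z"]
27. n16.key = false  [terminal]
28. n17.wid = -6  [terminal]
29. n15.hot = 11  [11]
30. n18.val = false  [false]
31. n19.mk = true  [terminal]
32. n18.live = 11  [11]
33. n14.hot = -2  [S₁.hot - 13]
34. n20.off = -3  [S.hot * 3 + 3]
35. n20.wid = 5  [5]
36. n21.off = 22  [B₀.wid + B₀.off + 20]
37. n21.wid = 22  [B₀.wid + 17]
38. n22.wid = 11  [terminal]
39. n23.wid = 0  [terminal]
40. n21.key = false  [e₁.wid == e₀.wid]
41. n24.mk = true  [terminal]
42. n25.val = false  [B₀.wid > 5]
43. n26.fin = "mu"  [terminal]
44. n25.live = 16  [len(a.fin) + 14]
45. n20.key = true  [f.mk or B₁.key]
46. n1.live = -1  [S.hot * -1 - 3]
47. n0.hot = 22  [S.key * 2 + 28]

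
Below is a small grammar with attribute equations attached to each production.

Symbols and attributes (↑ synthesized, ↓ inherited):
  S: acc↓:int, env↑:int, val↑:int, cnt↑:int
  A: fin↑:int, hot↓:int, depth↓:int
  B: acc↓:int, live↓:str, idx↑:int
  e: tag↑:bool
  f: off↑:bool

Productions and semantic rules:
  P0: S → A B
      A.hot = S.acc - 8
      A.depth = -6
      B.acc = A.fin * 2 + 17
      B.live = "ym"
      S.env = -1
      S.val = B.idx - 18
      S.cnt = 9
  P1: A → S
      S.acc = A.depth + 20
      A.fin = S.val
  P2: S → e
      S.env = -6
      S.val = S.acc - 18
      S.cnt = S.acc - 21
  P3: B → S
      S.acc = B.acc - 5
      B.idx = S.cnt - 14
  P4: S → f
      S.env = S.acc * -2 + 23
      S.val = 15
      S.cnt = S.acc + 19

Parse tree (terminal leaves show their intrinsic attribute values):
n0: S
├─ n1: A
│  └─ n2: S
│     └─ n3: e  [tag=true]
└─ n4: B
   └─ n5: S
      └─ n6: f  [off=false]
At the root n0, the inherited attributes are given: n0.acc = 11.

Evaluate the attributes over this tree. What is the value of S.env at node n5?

15

1. n0.acc = 11  [given at root]
2. n1.hot = 3  [S.acc - 8]
3. n1.depth = -6  [-6]
4. n2.acc = 14  [A.depth + 20]
5. n3.tag = true  [terminal]
6. n2.env = -6  [-6]
7. n2.val = -4  [S.acc - 18]
8. n2.cnt = -7  [S.acc - 21]
9. n1.fin = -4  [S.val]
10. n4.acc = 9  [A.fin * 2 + 17]
11. n4.live = "ym"  ["ym"]
12. n5.acc = 4  [B.acc - 5]
13. n6.off = false  [terminal]
14. n5.env = 15  [S.acc * -2 + 23]
15. n5.val = 15  [15]
16. n5.cnt = 23  [S.acc + 19]
17. n4.idx = 9  [S.cnt - 14]
18. n0.env = -1  [-1]
19. n0.val = -9  [B.idx - 18]
20. n0.cnt = 9  [9]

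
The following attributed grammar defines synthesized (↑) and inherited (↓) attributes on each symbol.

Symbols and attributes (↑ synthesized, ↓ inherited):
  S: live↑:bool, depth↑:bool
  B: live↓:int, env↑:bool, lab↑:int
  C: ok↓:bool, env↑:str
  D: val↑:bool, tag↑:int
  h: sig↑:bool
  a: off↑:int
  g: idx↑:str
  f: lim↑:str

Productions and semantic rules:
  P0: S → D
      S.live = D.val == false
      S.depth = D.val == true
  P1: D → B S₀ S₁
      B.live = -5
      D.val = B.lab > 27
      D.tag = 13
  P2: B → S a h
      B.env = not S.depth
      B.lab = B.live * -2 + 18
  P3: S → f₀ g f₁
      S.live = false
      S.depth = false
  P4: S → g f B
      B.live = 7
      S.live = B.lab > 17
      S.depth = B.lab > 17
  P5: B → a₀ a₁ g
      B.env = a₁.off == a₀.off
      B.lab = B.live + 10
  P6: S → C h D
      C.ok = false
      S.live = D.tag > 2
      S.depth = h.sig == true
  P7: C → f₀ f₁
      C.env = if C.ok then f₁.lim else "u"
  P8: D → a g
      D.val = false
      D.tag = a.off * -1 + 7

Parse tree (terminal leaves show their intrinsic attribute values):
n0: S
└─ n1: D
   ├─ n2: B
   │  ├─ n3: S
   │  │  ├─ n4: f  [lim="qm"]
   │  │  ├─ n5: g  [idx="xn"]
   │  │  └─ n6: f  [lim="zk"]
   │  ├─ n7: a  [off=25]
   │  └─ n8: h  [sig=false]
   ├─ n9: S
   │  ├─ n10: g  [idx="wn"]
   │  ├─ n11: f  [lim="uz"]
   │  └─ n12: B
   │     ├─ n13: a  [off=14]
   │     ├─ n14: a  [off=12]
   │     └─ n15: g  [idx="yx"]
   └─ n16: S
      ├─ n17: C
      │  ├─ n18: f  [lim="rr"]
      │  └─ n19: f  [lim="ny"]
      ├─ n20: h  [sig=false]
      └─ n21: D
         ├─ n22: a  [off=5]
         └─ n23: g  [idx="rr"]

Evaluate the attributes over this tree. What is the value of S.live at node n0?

false

1. n2.live = -5  [-5]
2. n4.lim = "qm"  [terminal]
3. n5.idx = "xn"  [terminal]
4. n6.lim = "zk"  [terminal]
5. n3.live = false  [false]
6. n3.depth = false  [false]
7. n7.off = 25  [terminal]
8. n8.sig = false  [terminal]
9. n2.env = true  [not S.depth]
10. n2.lab = 28  [B.live * -2 + 18]
11. n10.idx = "wn"  [terminal]
12. n11.lim = "uz"  [terminal]
13. n12.live = 7  [7]
14. n13.off = 14  [terminal]
15. n14.off = 12  [terminal]
16. n15.idx = "yx"  [terminal]
17. n12.env = false  [a₁.off == a₀.off]
18. n12.lab = 17  [B.live + 10]
19. n9.live = false  [B.lab > 17]
20. n9.depth = false  [B.lab > 17]
21. n17.ok = false  [false]
22. n18.lim = "rr"  [terminal]
23. n19.lim = "ny"  [terminal]
24. n17.env = "u"  [if C.ok then f₁.lim else "u"]
25. n20.sig = false  [terminal]
26. n22.off = 5  [terminal]
27. n23.idx = "rr"  [terminal]
28. n21.val = false  [false]
29. n21.tag = 2  [a.off * -1 + 7]
30. n16.live = false  [D.tag > 2]
31. n16.depth = false  [h.sig == true]
32. n1.val = true  [B.lab > 27]
33. n1.tag = 13  [13]
34. n0.live = false  [D.val == false]
35. n0.depth = true  [D.val == true]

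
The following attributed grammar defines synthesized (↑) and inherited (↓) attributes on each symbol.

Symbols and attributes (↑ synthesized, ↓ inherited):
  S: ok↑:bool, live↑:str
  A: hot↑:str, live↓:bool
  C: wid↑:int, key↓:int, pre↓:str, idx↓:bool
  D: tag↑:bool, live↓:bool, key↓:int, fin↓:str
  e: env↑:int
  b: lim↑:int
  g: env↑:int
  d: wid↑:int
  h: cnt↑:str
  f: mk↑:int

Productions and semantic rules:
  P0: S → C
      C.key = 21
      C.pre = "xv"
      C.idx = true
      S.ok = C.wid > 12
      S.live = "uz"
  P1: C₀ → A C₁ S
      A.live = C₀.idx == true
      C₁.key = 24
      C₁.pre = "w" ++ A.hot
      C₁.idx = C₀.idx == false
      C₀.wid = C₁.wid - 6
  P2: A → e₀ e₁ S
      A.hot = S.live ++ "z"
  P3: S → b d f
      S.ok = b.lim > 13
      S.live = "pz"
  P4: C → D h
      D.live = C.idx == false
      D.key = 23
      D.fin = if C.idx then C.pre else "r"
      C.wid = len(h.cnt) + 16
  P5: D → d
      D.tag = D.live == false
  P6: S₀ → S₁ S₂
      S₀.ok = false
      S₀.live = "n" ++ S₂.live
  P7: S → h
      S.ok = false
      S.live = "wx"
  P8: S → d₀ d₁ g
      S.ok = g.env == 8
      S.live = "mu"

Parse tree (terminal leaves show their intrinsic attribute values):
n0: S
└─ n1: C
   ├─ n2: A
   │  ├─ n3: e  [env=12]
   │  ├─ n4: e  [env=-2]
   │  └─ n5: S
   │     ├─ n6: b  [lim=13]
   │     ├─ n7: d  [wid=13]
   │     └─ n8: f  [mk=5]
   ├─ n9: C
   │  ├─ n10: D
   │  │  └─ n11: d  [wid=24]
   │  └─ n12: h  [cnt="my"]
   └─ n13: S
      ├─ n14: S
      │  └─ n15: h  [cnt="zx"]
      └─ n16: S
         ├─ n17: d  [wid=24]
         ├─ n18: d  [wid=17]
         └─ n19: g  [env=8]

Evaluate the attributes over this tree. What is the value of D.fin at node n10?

1. n1.key = 21  [21]
2. n1.pre = "xv"  ["xv"]
3. n1.idx = true  [true]
4. n2.live = true  [C₀.idx == true]
5. n3.env = 12  [terminal]
6. n4.env = -2  [terminal]
7. n6.lim = 13  [terminal]
8. n7.wid = 13  [terminal]
9. n8.mk = 5  [terminal]
10. n5.ok = false  [b.lim > 13]
11. n5.live = "pz"  ["pz"]
12. n2.hot = "pzz"  [S.live ++ "z"]
13. n9.key = 24  [24]
14. n9.pre = "wpzz"  ["w" ++ A.hot]
15. n9.idx = false  [C₀.idx == false]
16. n10.live = true  [C.idx == false]
17. n10.key = 23  [23]
18. n10.fin = "r"  [if C.idx then C.pre else "r"]
19. n11.wid = 24  [terminal]
20. n10.tag = false  [D.live == false]
21. n12.cnt = "my"  [terminal]
22. n9.wid = 18  [len(h.cnt) + 16]
23. n15.cnt = "zx"  [terminal]
24. n14.ok = false  [false]
25. n14.live = "wx"  ["wx"]
26. n17.wid = 24  [terminal]
27. n18.wid = 17  [terminal]
28. n19.env = 8  [terminal]
29. n16.ok = true  [g.env == 8]
30. n16.live = "mu"  ["mu"]
31. n13.ok = false  [false]
32. n13.live = "nmu"  ["n" ++ S₂.live]
33. n1.wid = 12  [C₁.wid - 6]
34. n0.ok = false  [C.wid > 12]
35. n0.live = "uz"  ["uz"]

"r"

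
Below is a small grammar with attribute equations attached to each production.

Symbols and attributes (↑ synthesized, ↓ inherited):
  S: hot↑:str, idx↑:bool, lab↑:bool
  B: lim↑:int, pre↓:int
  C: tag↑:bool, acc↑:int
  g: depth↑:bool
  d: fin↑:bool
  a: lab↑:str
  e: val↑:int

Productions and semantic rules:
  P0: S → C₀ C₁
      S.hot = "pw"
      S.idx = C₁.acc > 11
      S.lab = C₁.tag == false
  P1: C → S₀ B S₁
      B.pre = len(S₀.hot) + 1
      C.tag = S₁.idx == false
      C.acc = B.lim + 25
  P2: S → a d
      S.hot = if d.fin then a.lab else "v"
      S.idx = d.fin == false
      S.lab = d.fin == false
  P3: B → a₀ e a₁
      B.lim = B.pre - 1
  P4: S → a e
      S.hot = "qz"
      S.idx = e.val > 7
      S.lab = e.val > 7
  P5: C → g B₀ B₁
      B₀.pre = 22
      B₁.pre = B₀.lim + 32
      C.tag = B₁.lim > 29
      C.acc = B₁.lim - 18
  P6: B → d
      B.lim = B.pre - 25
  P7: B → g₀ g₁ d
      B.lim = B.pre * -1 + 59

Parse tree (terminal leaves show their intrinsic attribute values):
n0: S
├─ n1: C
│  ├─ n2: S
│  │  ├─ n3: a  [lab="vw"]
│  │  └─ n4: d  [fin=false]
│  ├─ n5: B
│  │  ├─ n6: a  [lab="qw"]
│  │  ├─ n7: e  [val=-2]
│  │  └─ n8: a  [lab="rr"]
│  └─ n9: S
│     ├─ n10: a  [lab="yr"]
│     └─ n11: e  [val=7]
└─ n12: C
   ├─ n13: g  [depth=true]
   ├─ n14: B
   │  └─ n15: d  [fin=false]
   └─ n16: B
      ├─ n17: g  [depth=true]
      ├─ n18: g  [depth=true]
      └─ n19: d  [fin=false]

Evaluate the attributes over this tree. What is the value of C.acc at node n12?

12

1. n3.lab = "vw"  [terminal]
2. n4.fin = false  [terminal]
3. n2.hot = "v"  [if d.fin then a.lab else "v"]
4. n2.idx = true  [d.fin == false]
5. n2.lab = true  [d.fin == false]
6. n5.pre = 2  [len(S₀.hot) + 1]
7. n6.lab = "qw"  [terminal]
8. n7.val = -2  [terminal]
9. n8.lab = "rr"  [terminal]
10. n5.lim = 1  [B.pre - 1]
11. n10.lab = "yr"  [terminal]
12. n11.val = 7  [terminal]
13. n9.hot = "qz"  ["qz"]
14. n9.idx = false  [e.val > 7]
15. n9.lab = false  [e.val > 7]
16. n1.tag = true  [S₁.idx == false]
17. n1.acc = 26  [B.lim + 25]
18. n13.depth = true  [terminal]
19. n14.pre = 22  [22]
20. n15.fin = false  [terminal]
21. n14.lim = -3  [B.pre - 25]
22. n16.pre = 29  [B₀.lim + 32]
23. n17.depth = true  [terminal]
24. n18.depth = true  [terminal]
25. n19.fin = false  [terminal]
26. n16.lim = 30  [B.pre * -1 + 59]
27. n12.tag = true  [B₁.lim > 29]
28. n12.acc = 12  [B₁.lim - 18]
29. n0.hot = "pw"  ["pw"]
30. n0.idx = true  [C₁.acc > 11]
31. n0.lab = false  [C₁.tag == false]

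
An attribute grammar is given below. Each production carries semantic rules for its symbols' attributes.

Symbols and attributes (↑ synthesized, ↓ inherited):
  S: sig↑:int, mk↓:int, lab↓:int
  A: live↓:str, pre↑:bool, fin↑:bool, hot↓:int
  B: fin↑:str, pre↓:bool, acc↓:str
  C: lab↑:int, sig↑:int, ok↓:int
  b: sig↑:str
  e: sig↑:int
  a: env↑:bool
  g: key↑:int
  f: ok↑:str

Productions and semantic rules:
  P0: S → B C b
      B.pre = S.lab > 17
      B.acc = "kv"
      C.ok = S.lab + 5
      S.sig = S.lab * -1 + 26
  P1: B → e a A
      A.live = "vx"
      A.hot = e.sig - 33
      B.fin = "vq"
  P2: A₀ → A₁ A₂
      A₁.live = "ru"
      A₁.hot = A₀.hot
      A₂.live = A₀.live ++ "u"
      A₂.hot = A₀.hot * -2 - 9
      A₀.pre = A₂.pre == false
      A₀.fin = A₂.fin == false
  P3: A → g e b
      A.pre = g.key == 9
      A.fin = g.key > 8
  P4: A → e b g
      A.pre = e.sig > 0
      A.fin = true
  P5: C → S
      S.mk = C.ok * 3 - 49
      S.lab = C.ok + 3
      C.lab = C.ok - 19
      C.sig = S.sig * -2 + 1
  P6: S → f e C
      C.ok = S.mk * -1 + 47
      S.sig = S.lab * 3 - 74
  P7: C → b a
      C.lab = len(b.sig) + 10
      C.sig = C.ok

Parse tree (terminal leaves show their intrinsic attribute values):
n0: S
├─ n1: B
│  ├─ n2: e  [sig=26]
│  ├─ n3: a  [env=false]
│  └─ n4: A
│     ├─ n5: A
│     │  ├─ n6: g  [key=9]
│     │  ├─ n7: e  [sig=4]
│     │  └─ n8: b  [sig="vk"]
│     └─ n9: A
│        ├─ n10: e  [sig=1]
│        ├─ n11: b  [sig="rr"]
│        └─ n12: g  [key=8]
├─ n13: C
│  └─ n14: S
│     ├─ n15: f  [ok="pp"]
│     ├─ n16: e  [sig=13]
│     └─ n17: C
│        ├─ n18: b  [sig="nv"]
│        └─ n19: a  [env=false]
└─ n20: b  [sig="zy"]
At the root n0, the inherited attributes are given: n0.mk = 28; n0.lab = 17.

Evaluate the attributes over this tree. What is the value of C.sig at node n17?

1. n0.mk = 28  [given at root]
2. n0.lab = 17  [given at root]
3. n1.pre = false  [S.lab > 17]
4. n1.acc = "kv"  ["kv"]
5. n2.sig = 26  [terminal]
6. n3.env = false  [terminal]
7. n4.live = "vx"  ["vx"]
8. n4.hot = -7  [e.sig - 33]
9. n5.live = "ru"  ["ru"]
10. n5.hot = -7  [A₀.hot]
11. n6.key = 9  [terminal]
12. n7.sig = 4  [terminal]
13. n8.sig = "vk"  [terminal]
14. n5.pre = true  [g.key == 9]
15. n5.fin = true  [g.key > 8]
16. n9.live = "vxu"  [A₀.live ++ "u"]
17. n9.hot = 5  [A₀.hot * -2 - 9]
18. n10.sig = 1  [terminal]
19. n11.sig = "rr"  [terminal]
20. n12.key = 8  [terminal]
21. n9.pre = true  [e.sig > 0]
22. n9.fin = true  [true]
23. n4.pre = false  [A₂.pre == false]
24. n4.fin = false  [A₂.fin == false]
25. n1.fin = "vq"  ["vq"]
26. n13.ok = 22  [S.lab + 5]
27. n14.mk = 17  [C.ok * 3 - 49]
28. n14.lab = 25  [C.ok + 3]
29. n15.ok = "pp"  [terminal]
30. n16.sig = 13  [terminal]
31. n17.ok = 30  [S.mk * -1 + 47]
32. n18.sig = "nv"  [terminal]
33. n19.env = false  [terminal]
34. n17.lab = 12  [len(b.sig) + 10]
35. n17.sig = 30  [C.ok]
36. n14.sig = 1  [S.lab * 3 - 74]
37. n13.lab = 3  [C.ok - 19]
38. n13.sig = -1  [S.sig * -2 + 1]
39. n20.sig = "zy"  [terminal]
40. n0.sig = 9  [S.lab * -1 + 26]

30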